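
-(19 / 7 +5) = -7.71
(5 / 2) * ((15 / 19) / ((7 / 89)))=6675 / 266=25.09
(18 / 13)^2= 324 / 169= 1.92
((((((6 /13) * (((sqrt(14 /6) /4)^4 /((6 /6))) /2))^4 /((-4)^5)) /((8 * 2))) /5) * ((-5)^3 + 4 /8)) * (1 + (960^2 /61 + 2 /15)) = 0.00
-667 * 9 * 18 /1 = -108054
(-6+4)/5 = -2/5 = -0.40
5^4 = 625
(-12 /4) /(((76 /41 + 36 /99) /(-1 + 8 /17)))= 12177 /17000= 0.72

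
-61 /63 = -0.97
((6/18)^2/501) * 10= 10/4509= 0.00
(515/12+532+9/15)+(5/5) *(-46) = 31771/60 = 529.52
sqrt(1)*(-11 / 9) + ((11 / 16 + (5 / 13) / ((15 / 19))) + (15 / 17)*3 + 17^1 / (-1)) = -458281 / 31824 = -14.40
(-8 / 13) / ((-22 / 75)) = 300 / 143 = 2.10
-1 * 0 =0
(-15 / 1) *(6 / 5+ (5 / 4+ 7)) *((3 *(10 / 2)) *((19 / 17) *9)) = -1454355 / 68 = -21387.57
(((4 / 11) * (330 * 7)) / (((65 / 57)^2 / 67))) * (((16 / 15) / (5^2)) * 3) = 585131904 / 105625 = 5539.71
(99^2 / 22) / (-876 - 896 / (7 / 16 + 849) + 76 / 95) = -20182635 / 39697264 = -0.51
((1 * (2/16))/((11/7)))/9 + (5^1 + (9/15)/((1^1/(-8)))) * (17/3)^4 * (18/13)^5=1049.52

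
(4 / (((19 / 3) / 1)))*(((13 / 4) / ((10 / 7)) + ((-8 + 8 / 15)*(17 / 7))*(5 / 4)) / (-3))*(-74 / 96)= -90539 / 27360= -3.31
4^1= 4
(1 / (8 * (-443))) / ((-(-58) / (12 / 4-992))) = 989 / 205552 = 0.00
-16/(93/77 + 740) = -1232/57073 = -0.02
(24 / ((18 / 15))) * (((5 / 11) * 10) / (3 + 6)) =1000 / 99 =10.10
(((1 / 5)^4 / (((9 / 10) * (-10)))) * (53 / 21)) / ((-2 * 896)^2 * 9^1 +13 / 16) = -848 / 54623602175625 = -0.00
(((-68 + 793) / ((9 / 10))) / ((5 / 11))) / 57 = 15950 / 513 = 31.09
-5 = -5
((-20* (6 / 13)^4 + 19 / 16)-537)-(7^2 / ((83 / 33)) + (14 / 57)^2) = -68548950687767 / 123231346992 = -556.26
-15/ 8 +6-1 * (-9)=13.12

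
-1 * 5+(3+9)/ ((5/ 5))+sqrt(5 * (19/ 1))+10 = sqrt(95)+17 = 26.75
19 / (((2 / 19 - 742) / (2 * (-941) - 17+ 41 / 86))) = 58941553 / 1212256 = 48.62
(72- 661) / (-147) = 589 / 147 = 4.01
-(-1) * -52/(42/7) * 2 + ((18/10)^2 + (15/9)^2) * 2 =-1192/225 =-5.30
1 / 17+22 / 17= 23 / 17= 1.35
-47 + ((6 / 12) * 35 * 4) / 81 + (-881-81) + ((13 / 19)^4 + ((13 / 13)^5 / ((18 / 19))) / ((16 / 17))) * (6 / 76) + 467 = -6944713147775 / 12836097216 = -541.03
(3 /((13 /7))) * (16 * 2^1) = 672 /13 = 51.69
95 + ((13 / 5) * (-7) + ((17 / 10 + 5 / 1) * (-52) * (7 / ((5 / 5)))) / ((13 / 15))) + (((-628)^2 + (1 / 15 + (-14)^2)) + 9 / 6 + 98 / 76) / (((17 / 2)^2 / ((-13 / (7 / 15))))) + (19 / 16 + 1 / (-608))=-952461136589 / 6149920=-154873.74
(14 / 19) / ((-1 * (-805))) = 2 / 2185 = 0.00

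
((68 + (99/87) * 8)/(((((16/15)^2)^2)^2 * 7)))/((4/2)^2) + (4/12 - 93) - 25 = -303475093885939/2615635083264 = -116.02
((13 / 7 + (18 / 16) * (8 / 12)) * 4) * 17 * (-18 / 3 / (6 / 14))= -2482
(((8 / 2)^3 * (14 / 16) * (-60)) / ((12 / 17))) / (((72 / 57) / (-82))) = 927010 / 3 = 309003.33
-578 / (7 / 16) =-9248 / 7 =-1321.14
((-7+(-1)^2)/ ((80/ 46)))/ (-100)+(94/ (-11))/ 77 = -129557/ 1694000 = -0.08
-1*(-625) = 625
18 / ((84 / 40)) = 60 / 7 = 8.57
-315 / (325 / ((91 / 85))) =-441 / 425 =-1.04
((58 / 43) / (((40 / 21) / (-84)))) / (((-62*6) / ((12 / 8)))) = 0.24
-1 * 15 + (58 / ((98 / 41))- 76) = -3270 / 49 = -66.73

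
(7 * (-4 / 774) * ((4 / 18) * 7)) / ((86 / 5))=-490 / 149769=-0.00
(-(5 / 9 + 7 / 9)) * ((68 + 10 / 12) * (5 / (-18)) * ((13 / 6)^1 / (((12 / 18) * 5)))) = 5369 / 324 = 16.57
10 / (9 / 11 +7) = 55 / 43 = 1.28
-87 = -87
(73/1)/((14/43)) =3139/14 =224.21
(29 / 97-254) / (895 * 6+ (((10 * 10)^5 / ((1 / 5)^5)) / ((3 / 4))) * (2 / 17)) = -1255059 / 24250000026565390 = -0.00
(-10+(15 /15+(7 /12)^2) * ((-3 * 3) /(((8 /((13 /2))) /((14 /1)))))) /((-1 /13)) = 1913.74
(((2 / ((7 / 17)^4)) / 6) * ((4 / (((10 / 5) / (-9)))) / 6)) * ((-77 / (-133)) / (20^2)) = -918731 / 18247600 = -0.05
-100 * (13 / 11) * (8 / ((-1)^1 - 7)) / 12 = 325 / 33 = 9.85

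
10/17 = 0.59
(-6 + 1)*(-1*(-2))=-10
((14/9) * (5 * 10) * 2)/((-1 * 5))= -31.11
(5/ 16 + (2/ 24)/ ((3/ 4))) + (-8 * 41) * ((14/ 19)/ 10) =-324829/ 13680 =-23.74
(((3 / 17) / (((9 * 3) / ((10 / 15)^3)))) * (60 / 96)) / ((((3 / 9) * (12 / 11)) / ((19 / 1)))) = 1045 / 16524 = 0.06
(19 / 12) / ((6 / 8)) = 19 / 9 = 2.11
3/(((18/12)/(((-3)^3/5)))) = -54/5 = -10.80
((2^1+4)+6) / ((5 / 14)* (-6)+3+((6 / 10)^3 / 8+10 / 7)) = 84000 / 16189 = 5.19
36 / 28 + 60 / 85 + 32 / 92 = 6403 / 2737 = 2.34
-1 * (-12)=12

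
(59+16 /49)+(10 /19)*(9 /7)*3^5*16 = 2504673 /931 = 2690.30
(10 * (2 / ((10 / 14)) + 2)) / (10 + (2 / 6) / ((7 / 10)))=252 / 55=4.58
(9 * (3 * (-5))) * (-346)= 46710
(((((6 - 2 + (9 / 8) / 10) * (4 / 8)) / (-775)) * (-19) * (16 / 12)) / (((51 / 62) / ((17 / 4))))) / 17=6251 / 306000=0.02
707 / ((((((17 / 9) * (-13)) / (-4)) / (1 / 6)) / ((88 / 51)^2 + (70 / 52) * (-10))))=-501267242 / 2490891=-201.24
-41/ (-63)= 41/ 63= 0.65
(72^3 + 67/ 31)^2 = 133882371270025/ 961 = 139315682903.25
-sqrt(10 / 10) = -1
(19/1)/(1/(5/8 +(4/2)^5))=619.88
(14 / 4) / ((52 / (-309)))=-2163 / 104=-20.80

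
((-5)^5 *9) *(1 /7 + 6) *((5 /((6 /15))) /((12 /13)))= -131015625 /56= -2339564.73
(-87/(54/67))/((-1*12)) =9.00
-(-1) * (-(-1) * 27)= 27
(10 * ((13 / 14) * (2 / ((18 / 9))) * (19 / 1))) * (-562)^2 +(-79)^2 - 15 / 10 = 780222033 / 14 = 55730145.21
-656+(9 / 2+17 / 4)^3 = 891 / 64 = 13.92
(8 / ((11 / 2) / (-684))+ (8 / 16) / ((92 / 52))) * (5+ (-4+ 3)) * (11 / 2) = -503281 / 23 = -21881.78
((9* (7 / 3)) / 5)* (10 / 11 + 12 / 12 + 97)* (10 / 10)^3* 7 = 159936 / 55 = 2907.93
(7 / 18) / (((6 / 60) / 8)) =280 / 9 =31.11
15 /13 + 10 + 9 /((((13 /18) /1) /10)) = 1765 /13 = 135.77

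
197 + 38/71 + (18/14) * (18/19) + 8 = 1952371/9443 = 206.75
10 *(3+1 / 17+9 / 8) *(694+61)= 2147975 / 68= 31587.87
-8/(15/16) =-128/15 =-8.53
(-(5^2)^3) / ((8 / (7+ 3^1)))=-78125 / 4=-19531.25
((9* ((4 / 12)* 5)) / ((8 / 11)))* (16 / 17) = 330 / 17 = 19.41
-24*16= -384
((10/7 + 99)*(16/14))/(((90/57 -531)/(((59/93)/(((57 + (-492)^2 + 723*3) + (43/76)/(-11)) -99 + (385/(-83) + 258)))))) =-437456923552/777495956505192729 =-0.00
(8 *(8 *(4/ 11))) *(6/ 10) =768/ 55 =13.96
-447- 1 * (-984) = 537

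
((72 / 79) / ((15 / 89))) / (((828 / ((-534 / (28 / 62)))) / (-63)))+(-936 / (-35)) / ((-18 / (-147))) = 6404082 / 9085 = 704.91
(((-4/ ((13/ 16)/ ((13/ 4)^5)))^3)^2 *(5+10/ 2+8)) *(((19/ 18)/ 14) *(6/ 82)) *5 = 154698219556695596139904677885/ 9630121984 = 16063993770143254307.91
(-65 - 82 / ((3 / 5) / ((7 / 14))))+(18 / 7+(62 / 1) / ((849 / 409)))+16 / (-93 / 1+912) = -23380340 / 231777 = -100.87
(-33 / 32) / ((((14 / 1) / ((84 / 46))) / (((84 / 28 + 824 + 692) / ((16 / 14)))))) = -1052667 / 5888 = -178.78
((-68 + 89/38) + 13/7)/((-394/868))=526101/3743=140.56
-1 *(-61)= 61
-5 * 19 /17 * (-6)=570 /17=33.53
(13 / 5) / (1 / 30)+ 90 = 168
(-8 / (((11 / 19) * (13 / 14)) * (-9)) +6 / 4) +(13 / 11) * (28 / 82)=375385 / 105534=3.56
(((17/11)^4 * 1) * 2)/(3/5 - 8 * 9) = -0.16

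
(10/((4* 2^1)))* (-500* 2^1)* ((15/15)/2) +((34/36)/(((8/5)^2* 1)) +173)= -520279/1152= -451.63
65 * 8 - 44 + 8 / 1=484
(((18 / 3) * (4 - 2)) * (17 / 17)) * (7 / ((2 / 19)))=798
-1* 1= -1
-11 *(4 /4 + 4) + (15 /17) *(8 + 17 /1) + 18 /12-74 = -3585 /34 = -105.44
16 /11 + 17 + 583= 601.45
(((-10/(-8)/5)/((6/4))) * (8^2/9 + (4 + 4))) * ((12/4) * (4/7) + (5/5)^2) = 1292/189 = 6.84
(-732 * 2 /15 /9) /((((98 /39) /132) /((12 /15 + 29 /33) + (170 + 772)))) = -1975610416 /3675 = -537581.07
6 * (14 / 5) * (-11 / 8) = -23.10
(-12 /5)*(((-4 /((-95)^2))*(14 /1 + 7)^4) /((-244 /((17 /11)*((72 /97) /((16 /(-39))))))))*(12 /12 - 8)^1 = -48739661334 /2937050875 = -16.59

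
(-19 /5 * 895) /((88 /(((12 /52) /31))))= -10203 /35464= -0.29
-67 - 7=-74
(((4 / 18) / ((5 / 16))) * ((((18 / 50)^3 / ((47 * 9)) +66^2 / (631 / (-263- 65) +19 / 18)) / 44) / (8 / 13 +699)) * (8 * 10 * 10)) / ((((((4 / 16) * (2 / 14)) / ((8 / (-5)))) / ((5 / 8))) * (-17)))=-8888495420593152 / 58203367234375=-152.71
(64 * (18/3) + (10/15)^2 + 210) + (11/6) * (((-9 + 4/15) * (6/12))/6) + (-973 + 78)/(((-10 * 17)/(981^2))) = 93032703763/18360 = 5067140.73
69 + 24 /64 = 69.38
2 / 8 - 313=-1251 / 4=-312.75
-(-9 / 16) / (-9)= -1 / 16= -0.06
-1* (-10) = 10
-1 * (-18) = 18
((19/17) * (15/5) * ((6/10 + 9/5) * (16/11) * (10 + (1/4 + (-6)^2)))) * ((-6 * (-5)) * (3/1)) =9110880/187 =48721.28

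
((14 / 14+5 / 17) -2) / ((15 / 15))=-12 / 17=-0.71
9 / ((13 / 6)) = 54 / 13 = 4.15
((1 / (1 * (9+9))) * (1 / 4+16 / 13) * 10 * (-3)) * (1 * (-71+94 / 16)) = 200585 / 1248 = 160.73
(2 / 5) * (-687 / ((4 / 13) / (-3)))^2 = 717864849 / 40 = 17946621.22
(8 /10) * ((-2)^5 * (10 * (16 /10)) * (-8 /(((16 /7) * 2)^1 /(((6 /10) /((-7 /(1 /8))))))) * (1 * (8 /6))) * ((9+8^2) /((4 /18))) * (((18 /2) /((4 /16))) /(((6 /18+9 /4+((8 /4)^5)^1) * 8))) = -4541184 /10375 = -437.70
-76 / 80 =-19 / 20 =-0.95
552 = 552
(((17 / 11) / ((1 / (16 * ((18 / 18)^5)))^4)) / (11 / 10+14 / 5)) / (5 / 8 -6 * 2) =-89128960 / 39039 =-2283.07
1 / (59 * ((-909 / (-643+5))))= 638 / 53631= 0.01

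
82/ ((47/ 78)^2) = 498888/ 2209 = 225.84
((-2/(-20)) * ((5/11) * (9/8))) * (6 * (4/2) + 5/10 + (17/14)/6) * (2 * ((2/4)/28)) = 291/12544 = 0.02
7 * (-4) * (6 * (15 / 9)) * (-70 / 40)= 490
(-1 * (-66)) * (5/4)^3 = 4125/32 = 128.91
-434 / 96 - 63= -3241 / 48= -67.52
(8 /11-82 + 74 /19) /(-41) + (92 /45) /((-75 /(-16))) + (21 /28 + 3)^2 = 7582189463 /462726000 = 16.39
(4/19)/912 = 1/4332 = 0.00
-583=-583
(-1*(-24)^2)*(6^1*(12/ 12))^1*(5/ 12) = -1440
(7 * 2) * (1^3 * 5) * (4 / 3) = 280 / 3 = 93.33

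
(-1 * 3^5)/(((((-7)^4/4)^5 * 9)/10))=-276480/79792266297612001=-0.00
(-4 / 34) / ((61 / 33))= -66 / 1037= -0.06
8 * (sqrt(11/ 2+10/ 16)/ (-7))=-2 * sqrt(2)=-2.83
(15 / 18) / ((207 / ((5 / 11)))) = 25 / 13662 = 0.00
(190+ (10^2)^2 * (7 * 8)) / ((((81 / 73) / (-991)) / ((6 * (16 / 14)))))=-216137734240 / 63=-3430757686.35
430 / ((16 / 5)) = 1075 / 8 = 134.38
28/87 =0.32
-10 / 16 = -5 / 8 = -0.62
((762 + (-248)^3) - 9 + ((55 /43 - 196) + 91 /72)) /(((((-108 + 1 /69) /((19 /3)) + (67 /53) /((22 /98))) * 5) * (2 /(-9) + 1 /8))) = -12030676645611877 /4378439310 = -2747708.90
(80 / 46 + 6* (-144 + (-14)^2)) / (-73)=-7216 / 1679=-4.30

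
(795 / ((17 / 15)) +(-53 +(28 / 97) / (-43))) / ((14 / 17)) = 22990314 / 29197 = 787.42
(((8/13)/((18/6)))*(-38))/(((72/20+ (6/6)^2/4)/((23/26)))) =-69920/39039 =-1.79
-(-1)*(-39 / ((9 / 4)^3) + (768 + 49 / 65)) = 12088387 / 15795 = 765.33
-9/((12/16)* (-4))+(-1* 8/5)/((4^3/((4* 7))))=23/10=2.30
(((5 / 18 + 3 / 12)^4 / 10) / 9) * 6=130321 / 25194240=0.01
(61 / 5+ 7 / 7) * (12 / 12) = 13.20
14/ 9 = 1.56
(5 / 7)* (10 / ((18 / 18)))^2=500 / 7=71.43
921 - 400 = 521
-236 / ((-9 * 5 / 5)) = 236 / 9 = 26.22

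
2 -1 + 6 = 7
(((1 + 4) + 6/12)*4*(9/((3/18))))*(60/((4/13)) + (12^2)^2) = 24866028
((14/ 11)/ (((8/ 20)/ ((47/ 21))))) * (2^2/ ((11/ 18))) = 5640/ 121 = 46.61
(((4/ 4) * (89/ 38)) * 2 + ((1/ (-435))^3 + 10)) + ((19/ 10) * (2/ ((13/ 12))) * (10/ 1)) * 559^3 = 6127127462.68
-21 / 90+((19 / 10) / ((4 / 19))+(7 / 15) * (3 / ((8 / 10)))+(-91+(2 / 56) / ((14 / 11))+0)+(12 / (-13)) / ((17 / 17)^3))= -621865 / 7644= -81.35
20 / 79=0.25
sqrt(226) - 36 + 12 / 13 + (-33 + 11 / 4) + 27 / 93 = -104839 / 1612 + sqrt(226) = -50.00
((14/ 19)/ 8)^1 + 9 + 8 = 17.09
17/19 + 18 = 359/19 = 18.89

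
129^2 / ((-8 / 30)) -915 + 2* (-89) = -253987 / 4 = -63496.75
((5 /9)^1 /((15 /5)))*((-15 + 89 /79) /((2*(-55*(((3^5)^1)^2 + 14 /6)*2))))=137 /692760717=0.00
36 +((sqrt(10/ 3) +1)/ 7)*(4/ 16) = sqrt(30)/ 84 +1009/ 28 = 36.10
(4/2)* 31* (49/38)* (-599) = -909881/19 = -47888.47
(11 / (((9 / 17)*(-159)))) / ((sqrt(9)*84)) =-187 / 360612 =-0.00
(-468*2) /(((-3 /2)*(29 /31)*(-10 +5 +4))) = -19344 /29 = -667.03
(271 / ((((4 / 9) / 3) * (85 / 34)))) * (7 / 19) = 51219 / 190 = 269.57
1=1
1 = 1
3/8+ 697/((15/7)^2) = 273899/1800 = 152.17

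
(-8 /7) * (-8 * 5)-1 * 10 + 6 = 292 /7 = 41.71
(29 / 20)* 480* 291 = 202536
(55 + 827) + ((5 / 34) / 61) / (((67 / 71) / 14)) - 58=824.04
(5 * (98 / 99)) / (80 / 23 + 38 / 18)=0.89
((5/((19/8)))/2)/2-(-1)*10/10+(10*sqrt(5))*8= 29/19+80*sqrt(5)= 180.41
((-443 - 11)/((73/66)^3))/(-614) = 65261592/119428219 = 0.55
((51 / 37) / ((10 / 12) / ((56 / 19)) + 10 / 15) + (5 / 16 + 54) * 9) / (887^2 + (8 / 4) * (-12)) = 92585439 / 148575219760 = 0.00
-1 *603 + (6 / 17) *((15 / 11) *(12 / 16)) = -225387 / 374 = -602.64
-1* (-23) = 23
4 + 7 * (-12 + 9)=-17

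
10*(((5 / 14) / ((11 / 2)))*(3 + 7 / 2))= 325 / 77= 4.22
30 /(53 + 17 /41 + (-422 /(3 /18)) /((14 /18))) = -1435 /153163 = -0.01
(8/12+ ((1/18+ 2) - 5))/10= -41/180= -0.23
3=3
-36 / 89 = -0.40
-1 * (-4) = 4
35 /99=0.35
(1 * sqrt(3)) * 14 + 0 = 14 * sqrt(3) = 24.25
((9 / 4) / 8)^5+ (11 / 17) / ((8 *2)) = 24072505 / 570425344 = 0.04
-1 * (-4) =4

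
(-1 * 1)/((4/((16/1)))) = -4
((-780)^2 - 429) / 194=607971 / 194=3133.87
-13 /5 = -2.60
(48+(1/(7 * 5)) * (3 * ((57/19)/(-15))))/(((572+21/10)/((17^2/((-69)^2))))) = 539274/106294615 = 0.01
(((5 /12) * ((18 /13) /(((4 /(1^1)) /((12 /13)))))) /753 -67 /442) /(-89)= 109183 /64179947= 0.00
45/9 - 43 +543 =505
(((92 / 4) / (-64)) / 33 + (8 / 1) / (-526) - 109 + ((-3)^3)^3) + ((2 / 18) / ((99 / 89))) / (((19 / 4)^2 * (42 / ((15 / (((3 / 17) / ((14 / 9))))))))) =-2893172588682401 / 146178800064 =-19792.01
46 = 46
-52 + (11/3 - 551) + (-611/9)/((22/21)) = -664.14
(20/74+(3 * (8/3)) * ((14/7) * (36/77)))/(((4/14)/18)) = 198738/407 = 488.30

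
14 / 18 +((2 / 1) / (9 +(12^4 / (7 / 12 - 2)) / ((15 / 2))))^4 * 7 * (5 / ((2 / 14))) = 0.78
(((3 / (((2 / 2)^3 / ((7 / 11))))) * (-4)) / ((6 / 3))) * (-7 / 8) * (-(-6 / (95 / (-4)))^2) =-21168 / 99275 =-0.21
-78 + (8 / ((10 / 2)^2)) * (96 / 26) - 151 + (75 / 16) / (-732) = -289064189 / 1268800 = -227.82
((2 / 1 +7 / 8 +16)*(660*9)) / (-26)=-224235 / 52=-4312.21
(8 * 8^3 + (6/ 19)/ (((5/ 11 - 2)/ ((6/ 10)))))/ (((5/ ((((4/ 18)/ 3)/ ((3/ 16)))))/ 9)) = 211674944/ 72675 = 2912.62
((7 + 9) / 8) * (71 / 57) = 2.49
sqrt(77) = 8.77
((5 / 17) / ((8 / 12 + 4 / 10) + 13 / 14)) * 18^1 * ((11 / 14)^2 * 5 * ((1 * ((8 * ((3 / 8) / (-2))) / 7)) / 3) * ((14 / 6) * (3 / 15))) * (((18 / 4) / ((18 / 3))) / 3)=-27225 / 398888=-0.07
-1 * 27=-27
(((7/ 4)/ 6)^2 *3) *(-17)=-833/ 192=-4.34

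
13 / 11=1.18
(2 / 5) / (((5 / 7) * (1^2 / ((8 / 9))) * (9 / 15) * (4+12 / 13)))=91 / 540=0.17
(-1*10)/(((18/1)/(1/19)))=-0.03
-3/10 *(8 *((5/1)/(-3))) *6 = 24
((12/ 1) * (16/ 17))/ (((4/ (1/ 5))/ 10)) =96/ 17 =5.65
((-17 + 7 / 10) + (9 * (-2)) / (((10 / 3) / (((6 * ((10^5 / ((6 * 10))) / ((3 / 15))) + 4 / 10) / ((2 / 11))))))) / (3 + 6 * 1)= -74251409 / 450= -165003.13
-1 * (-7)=7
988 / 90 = 494 / 45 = 10.98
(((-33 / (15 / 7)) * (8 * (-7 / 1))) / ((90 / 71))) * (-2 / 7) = -43736 / 225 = -194.38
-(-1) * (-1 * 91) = -91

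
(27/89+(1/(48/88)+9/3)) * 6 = 2743/89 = 30.82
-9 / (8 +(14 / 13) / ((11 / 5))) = -1287 / 1214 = -1.06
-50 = -50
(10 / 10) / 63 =1 / 63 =0.02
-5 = -5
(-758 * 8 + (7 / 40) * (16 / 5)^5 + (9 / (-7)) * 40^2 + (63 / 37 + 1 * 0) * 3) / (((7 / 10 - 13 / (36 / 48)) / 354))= 69257150307036 / 403878125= 171480.32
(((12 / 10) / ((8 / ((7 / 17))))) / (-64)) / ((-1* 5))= 21 / 108800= 0.00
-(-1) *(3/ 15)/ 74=1/ 370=0.00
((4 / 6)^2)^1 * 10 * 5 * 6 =400 / 3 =133.33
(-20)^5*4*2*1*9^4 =-167961600000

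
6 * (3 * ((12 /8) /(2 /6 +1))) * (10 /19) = 405 /38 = 10.66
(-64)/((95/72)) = -48.51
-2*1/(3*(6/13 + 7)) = -26/291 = -0.09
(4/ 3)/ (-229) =-4/ 687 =-0.01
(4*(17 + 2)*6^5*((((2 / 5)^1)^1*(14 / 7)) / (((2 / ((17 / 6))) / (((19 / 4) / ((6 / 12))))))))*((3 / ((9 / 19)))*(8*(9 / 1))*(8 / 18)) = 6447679488 / 5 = 1289535897.60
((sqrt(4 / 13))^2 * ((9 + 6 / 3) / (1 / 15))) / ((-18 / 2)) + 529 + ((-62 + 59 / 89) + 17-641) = -562226 / 3471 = -161.98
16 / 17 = 0.94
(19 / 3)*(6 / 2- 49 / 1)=-291.33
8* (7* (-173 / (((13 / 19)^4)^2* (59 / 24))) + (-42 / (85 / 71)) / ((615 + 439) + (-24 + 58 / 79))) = -6832951263146324787324 / 83278238891295955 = -82049.66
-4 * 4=-16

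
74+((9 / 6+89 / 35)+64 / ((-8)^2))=79.04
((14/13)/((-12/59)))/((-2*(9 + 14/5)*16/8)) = 35/312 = 0.11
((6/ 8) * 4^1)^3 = 27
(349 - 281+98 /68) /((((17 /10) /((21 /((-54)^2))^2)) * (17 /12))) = 192815 /128936772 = 0.00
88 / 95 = 0.93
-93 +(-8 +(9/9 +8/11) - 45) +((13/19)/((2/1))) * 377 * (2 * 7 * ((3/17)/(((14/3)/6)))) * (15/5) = 3854190/3553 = 1084.77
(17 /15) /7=17 /105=0.16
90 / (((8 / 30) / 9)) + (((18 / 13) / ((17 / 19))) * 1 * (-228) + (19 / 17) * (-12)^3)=332991 / 442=753.37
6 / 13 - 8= -98 / 13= -7.54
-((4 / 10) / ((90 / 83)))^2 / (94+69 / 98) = -675122 / 469850625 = -0.00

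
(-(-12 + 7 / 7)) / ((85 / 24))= 264 / 85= 3.11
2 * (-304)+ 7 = -601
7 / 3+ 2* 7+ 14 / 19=973 / 57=17.07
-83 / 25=-3.32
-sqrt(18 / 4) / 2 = -3 * sqrt(2) / 4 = -1.06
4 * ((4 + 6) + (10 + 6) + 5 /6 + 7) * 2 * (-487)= -395444 /3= -131814.67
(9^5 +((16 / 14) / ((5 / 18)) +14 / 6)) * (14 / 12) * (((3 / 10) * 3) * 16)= 24803288 / 25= 992131.52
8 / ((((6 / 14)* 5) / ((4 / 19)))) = 224 / 285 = 0.79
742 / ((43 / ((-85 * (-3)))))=4400.23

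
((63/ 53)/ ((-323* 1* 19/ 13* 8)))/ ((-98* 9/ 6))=39/ 18214616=0.00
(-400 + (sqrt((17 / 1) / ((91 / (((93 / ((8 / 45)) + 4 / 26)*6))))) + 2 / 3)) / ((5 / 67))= -80266 / 15 + 67*sqrt(19428297) / 910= -5026.54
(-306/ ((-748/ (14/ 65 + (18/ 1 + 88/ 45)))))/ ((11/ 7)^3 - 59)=-202370/ 1351779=-0.15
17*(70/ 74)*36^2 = 20841.08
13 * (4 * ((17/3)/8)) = 221/6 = 36.83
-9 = -9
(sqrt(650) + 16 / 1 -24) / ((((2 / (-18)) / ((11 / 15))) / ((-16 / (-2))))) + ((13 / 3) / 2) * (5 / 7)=89029 / 210 -264 * sqrt(26)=-922.19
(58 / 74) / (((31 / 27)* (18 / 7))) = 609 / 2294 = 0.27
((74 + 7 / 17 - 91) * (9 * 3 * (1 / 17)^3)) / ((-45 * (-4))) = -423 / 835210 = -0.00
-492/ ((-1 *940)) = 123/ 235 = 0.52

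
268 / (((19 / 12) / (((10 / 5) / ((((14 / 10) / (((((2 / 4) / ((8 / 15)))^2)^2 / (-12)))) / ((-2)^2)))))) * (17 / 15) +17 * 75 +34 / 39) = 13228312500 / 62735446919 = 0.21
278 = 278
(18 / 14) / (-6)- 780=-10923 / 14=-780.21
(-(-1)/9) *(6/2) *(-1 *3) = -1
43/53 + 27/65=4226/3445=1.23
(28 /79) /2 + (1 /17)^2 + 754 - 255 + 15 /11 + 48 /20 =631549687 /1255705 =502.94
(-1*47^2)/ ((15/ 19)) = -41971/ 15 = -2798.07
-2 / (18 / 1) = -0.11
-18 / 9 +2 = 0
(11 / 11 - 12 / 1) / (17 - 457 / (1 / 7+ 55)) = -4246 / 3363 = -1.26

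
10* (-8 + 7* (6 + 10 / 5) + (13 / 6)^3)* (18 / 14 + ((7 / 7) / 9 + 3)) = 2486075 / 972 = 2557.69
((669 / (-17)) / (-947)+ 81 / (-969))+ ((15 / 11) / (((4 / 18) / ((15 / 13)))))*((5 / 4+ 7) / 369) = 151643163 / 1304276584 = 0.12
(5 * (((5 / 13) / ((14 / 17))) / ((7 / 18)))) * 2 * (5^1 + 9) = 15300 / 91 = 168.13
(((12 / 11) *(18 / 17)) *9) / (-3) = -648 / 187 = -3.47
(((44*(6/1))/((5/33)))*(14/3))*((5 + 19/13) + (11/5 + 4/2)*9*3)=316750896/325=974618.14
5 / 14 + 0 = 5 / 14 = 0.36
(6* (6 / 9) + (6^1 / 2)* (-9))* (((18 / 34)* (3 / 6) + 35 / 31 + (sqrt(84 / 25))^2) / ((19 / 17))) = -2881003 / 29450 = -97.83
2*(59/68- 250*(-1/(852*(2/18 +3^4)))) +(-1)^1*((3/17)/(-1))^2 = 2563465/1497887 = 1.71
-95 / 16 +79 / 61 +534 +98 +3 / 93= 627.39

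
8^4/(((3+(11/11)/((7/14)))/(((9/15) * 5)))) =2457.60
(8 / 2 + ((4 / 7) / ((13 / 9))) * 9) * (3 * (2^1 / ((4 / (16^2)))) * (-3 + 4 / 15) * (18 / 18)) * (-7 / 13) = 3610624 / 845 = 4272.93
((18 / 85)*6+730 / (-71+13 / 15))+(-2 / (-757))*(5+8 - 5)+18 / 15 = -53591059 / 6769094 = -7.92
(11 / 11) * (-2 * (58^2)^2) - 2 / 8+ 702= -90529161 / 4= -22632290.25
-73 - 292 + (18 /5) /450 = -364.99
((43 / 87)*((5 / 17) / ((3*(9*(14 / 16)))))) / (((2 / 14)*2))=860 / 39933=0.02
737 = 737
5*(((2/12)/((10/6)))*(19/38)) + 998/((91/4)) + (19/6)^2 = 88691/1638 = 54.15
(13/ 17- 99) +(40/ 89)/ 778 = -57816730/ 588557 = -98.23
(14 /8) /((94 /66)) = 231 /188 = 1.23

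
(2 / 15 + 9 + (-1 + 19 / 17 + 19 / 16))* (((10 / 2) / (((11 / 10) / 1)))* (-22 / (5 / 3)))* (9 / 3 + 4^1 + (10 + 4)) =-894369 / 68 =-13152.49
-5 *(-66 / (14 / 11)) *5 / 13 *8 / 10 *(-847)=-878460 / 13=-67573.85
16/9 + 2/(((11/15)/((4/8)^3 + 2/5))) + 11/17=25963/6732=3.86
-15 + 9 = -6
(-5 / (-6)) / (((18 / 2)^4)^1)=5 / 39366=0.00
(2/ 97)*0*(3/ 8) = 0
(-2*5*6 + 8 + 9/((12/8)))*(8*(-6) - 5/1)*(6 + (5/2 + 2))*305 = 7807695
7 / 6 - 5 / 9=11 / 18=0.61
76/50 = 38/25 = 1.52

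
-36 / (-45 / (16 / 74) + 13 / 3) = 864 / 4891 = 0.18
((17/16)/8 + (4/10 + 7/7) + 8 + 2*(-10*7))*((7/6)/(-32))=194831/40960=4.76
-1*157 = -157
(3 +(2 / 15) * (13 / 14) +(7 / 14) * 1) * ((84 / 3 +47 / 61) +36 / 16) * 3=5760009 / 17080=337.24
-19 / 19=-1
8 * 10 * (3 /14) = 120 /7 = 17.14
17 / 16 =1.06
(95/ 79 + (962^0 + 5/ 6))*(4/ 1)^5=736768/ 237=3108.73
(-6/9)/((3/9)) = -2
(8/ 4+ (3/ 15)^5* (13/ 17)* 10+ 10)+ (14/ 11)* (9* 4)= 6757786/ 116875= 57.82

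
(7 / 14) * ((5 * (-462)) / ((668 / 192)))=-55440 / 167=-331.98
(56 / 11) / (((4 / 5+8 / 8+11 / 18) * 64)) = 45 / 1364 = 0.03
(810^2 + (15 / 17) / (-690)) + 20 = 513085839 / 782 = 656120.00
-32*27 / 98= -432 / 49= -8.82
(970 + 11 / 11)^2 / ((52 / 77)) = 1396129.94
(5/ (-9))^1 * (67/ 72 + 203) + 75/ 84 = -509855/ 4536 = -112.40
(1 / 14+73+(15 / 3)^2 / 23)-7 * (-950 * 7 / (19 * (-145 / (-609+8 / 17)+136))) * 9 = 7140349261 / 30254798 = 236.01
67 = 67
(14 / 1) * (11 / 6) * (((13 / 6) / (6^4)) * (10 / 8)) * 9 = 5005 / 10368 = 0.48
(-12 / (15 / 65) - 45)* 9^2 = -7857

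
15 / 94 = 0.16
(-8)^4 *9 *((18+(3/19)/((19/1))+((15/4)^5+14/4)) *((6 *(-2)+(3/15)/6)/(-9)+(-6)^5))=-1184284597595806/5415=-218704450156.20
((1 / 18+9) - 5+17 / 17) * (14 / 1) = 637 / 9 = 70.78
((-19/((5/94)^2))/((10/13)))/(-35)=1091246/4375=249.43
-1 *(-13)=13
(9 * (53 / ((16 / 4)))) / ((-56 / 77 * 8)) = -5247 / 256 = -20.50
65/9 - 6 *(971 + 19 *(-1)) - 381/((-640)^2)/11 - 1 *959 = -6663.78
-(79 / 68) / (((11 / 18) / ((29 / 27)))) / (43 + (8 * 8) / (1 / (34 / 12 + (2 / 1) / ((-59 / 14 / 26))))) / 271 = 135169 / 10142393426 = 0.00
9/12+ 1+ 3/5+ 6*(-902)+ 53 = -5356.65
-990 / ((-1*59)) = 990 / 59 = 16.78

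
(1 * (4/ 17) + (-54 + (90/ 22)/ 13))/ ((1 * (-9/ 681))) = 4044.38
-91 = -91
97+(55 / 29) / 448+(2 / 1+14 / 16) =1297631 / 12992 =99.88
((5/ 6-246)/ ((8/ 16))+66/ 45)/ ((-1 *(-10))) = -7333/ 150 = -48.89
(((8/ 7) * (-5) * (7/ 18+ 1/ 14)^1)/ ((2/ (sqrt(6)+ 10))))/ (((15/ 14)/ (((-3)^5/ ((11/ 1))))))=2088 * sqrt(6)/ 77+ 20880/ 77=337.59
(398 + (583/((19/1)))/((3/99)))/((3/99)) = 884433/19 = 46549.11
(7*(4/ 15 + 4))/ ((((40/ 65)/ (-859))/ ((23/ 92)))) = -156338/ 15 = -10422.53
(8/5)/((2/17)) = 68/5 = 13.60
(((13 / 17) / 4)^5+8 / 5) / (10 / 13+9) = 151233225117 / 923247815680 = 0.16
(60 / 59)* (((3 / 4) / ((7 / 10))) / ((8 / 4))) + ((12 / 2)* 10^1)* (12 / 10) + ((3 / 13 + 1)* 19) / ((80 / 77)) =2551684 / 26845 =95.05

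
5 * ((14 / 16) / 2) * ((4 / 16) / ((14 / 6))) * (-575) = -134.77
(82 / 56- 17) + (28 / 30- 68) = -34693 / 420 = -82.60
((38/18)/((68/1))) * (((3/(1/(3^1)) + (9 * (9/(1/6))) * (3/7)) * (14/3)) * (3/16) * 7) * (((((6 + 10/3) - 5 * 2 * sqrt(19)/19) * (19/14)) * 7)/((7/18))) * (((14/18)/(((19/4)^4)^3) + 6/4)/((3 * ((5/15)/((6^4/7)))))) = 272682612415632213873/104228126382617 - 4090239186234483208095 * sqrt(19)/27724681617776122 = 1973138.46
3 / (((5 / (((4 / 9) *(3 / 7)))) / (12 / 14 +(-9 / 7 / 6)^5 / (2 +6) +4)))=20898061 / 37647680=0.56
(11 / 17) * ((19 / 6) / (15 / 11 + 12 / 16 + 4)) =4598 / 13719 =0.34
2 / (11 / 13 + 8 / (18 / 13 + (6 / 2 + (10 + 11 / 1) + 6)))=663 / 365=1.82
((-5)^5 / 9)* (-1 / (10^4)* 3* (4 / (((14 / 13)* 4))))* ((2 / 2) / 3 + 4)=845 / 2016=0.42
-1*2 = -2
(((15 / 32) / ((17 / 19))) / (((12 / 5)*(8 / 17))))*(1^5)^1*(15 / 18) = 2375 / 6144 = 0.39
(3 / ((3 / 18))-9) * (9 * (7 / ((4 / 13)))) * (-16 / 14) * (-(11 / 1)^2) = 254826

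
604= 604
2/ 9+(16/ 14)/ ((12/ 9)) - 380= -23872/ 63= -378.92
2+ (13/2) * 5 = 69/2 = 34.50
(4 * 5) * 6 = 120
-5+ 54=49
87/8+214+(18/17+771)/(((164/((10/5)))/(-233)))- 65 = -11341037/5576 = -2033.90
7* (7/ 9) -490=-4361/ 9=-484.56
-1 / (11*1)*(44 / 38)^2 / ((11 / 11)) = -44 / 361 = -0.12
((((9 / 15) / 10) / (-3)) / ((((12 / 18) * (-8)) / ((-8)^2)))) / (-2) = -3 / 25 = -0.12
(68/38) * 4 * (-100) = -715.79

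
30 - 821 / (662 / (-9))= 27249 / 662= 41.16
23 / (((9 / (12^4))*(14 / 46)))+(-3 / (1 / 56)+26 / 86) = 52358611 / 301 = 173948.87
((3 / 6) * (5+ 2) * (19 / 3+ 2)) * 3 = 175 / 2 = 87.50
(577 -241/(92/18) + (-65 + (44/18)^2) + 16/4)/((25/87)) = 51306539/31050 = 1652.38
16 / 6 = 8 / 3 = 2.67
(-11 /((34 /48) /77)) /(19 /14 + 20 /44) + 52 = -961292 /1581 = -608.03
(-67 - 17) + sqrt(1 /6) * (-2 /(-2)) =-84 + sqrt(6) /6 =-83.59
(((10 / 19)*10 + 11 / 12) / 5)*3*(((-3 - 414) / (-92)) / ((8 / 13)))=7638189 / 279680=27.31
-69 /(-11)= 69 /11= 6.27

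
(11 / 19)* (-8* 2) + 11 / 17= -2783 / 323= -8.62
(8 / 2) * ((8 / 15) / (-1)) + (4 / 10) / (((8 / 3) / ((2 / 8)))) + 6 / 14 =-2801 / 1680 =-1.67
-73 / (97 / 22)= -1606 / 97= -16.56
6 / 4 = 3 / 2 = 1.50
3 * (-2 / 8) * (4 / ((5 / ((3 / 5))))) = -9 / 25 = -0.36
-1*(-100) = 100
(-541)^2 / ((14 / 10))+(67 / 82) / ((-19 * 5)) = 11399924481 / 54530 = 209057.85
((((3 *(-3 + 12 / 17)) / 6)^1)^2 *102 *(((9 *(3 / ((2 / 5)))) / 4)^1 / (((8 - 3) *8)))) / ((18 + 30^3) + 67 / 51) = 369603 / 176382080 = 0.00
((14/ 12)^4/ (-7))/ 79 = -343/ 102384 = -0.00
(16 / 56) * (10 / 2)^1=10 / 7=1.43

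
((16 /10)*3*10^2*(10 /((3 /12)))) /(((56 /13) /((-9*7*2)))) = -561600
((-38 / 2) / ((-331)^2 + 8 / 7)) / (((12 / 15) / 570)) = -665 / 5382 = -0.12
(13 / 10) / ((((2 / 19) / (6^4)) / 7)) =560196 / 5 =112039.20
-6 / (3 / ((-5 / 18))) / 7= 0.08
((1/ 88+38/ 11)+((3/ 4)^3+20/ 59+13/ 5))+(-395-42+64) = -76046857/ 207680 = -366.17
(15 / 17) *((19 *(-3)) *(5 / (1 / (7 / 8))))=-29925 / 136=-220.04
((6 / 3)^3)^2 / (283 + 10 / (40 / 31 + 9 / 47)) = 138176 / 625567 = 0.22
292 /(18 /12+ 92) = 584 /187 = 3.12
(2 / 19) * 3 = 6 / 19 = 0.32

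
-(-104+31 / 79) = 103.61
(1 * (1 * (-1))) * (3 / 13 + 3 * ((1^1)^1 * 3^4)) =-3162 / 13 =-243.23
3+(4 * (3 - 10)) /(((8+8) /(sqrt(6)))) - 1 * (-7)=10 - 7 * sqrt(6) /4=5.71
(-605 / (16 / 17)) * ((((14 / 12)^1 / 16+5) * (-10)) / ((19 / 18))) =75131925 / 2432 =30893.06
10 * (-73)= -730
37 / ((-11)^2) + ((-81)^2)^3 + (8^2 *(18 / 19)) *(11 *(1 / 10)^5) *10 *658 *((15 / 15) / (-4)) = 282429536470.33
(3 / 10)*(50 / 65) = 3 / 13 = 0.23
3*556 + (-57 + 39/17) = 27426/17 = 1613.29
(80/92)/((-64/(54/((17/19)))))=-2565/3128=-0.82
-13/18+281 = 5045/18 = 280.28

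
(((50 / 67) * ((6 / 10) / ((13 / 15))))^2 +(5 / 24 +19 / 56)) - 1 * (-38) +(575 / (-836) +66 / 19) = 554063690291 / 13318701396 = 41.60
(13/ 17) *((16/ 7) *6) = 1248/ 119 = 10.49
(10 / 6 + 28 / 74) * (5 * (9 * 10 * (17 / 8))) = 1955.57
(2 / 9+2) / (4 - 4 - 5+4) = -20 / 9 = -2.22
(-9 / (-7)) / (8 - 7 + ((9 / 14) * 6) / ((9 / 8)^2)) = 27 / 85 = 0.32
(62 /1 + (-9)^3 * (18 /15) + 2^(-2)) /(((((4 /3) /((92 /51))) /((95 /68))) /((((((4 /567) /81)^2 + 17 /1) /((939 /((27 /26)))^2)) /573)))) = -84883904810864461 /1523132553770987350464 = -0.00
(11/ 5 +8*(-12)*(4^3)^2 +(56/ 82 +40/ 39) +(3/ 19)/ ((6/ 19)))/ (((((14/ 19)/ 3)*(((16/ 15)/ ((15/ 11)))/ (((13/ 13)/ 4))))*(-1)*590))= 153593503191/ 177109504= 867.22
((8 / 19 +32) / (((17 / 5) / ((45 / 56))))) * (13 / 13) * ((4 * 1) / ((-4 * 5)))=-495 / 323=-1.53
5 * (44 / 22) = 10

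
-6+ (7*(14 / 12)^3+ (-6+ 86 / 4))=4453 / 216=20.62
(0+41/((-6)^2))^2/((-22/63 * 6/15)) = -58835/6336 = -9.29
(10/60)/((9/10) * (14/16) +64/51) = 680/8333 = 0.08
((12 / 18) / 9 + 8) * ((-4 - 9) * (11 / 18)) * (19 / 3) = -296153 / 729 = -406.25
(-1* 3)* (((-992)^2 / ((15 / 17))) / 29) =-16729088 / 145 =-115373.02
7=7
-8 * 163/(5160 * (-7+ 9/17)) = 2771/70950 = 0.04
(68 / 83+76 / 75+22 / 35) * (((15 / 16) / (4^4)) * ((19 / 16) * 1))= 1018837 / 95191040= 0.01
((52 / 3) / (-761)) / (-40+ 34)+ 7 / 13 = 48281 / 89037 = 0.54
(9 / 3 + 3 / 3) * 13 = 52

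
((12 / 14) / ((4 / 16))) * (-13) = -44.57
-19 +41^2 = 1662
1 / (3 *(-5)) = -1 / 15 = -0.07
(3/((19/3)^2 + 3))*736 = 4968/97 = 51.22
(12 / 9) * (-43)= -172 / 3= -57.33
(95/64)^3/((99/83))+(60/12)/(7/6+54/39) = 4.70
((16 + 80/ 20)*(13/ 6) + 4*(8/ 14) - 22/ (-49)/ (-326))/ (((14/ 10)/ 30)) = 54652250/ 55909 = 977.52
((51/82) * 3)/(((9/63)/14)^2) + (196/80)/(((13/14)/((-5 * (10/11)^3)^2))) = 16955651948858/944242013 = 17956.89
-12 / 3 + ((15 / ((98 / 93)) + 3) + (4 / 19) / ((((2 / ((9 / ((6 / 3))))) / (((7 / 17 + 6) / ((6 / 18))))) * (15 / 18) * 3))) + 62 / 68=1407894 / 79135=17.79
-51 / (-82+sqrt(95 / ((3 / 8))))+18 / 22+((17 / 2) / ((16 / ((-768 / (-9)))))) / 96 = 51* sqrt(570) / 9706+3721937 / 1921788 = 2.06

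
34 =34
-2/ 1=-2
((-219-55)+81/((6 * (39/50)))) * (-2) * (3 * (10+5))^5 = 1231540706250/13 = 94733900480.77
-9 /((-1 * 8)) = 9 /8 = 1.12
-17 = -17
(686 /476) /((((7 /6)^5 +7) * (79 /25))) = 680400 /13667711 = 0.05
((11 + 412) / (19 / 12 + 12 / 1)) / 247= 5076 / 40261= 0.13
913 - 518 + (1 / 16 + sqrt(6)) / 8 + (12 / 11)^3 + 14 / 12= 397.78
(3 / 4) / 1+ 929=3719 / 4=929.75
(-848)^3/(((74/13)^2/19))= -489517104128/1369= -357572756.85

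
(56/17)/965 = 56/16405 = 0.00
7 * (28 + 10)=266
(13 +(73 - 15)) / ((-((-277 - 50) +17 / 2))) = 142 / 637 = 0.22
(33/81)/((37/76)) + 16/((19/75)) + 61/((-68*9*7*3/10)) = 96293459/1505826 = 63.95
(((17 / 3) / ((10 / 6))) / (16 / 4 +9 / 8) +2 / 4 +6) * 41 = 2937 / 10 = 293.70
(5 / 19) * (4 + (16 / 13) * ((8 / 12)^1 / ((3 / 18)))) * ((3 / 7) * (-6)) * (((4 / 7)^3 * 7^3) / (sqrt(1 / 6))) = -668160 * sqrt(6) / 1729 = -946.59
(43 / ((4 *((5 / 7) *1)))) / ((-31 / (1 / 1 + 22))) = -6923 / 620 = -11.17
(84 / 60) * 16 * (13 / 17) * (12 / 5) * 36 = 628992 / 425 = 1479.98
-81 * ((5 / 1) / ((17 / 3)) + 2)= -3969 / 17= -233.47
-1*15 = -15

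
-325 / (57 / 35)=-11375 / 57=-199.56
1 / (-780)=-1 / 780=-0.00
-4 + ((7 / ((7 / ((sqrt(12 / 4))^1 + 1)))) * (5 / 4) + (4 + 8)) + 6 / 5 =5 * sqrt(3) / 4 + 209 / 20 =12.62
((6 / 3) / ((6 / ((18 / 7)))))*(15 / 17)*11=990 / 119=8.32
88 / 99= 8 / 9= 0.89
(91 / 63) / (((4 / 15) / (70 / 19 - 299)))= -1599.63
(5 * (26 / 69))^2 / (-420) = -845 / 99981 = -0.01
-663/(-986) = 39/58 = 0.67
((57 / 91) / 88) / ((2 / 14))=0.05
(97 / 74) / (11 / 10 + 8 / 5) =485 / 999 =0.49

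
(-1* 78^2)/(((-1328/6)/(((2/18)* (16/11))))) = 4056/913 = 4.44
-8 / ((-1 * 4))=2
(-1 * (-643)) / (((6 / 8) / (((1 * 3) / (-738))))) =-1286 / 369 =-3.49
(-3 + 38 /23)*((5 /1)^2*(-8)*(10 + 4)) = 86800 /23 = 3773.91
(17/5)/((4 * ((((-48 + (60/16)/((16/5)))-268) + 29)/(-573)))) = 155856/91465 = 1.70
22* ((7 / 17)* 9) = 1386 / 17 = 81.53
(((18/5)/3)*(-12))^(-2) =25/5184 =0.00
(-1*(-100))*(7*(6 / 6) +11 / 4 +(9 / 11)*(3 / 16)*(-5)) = 39525 / 44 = 898.30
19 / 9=2.11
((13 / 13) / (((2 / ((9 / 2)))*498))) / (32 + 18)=3 / 33200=0.00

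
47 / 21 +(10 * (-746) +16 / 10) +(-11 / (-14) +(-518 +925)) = -1480159 / 210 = -7048.38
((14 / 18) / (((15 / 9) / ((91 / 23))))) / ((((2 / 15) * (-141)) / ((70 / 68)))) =-22295 / 220524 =-0.10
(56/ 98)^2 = 16/ 49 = 0.33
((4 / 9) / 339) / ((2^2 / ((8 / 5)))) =8 / 15255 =0.00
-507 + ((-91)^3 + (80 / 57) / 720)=-386842013 / 513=-754078.00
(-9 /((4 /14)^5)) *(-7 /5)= 1058841 /160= 6617.76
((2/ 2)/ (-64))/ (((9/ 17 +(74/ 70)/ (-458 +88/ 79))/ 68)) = -182545405/ 90559352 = -2.02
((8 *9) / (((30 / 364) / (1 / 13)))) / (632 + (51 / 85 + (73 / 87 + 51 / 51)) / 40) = 167040 / 1571123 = 0.11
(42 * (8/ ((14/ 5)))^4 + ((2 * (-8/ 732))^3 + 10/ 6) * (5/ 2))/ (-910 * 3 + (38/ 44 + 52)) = -129626334078065/ 123805678101777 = -1.05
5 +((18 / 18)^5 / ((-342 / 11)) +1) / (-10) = 16769 / 3420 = 4.90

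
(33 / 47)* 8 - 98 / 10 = -983 / 235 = -4.18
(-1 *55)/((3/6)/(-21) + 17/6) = -1155/59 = -19.58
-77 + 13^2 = 92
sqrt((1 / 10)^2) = 1 / 10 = 0.10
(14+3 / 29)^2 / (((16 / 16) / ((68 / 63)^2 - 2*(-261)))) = 347349294202 / 3337929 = 104061.32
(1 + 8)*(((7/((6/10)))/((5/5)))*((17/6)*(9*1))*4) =10710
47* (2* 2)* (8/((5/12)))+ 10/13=3610.37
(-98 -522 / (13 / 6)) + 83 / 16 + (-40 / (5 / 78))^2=80920791 / 208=389042.26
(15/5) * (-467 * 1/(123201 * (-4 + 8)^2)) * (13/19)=-467/960336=-0.00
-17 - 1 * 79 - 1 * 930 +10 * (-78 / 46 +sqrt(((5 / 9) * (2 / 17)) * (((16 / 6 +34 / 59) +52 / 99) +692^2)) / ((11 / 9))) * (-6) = -120 * sqrt(77150090432305) / 121363 - 21258 / 23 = -9609.13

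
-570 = -570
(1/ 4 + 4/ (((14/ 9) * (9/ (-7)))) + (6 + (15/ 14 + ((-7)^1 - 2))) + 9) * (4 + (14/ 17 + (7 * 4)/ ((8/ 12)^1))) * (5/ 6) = 148255/ 714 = 207.64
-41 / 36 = -1.14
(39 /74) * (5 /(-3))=-65 /74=-0.88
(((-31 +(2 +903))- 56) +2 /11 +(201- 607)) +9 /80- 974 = -494301 /880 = -561.71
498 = 498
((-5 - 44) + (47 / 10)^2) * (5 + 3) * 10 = -2152.80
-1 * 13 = -13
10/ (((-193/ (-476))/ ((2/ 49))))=1360/ 1351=1.01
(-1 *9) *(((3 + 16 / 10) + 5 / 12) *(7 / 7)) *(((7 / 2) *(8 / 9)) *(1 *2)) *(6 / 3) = -8428 / 15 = -561.87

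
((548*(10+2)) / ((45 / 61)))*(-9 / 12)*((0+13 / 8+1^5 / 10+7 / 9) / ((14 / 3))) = -7529657 / 2100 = -3585.55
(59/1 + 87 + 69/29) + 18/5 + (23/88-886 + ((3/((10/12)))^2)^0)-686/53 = -504303837/676280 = -745.70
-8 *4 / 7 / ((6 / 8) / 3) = -128 / 7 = -18.29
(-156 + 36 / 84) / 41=-1089 / 287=-3.79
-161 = -161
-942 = -942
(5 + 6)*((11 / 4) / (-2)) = -15.12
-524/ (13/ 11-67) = 1441/ 181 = 7.96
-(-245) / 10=49 / 2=24.50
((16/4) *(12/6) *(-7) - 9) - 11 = -76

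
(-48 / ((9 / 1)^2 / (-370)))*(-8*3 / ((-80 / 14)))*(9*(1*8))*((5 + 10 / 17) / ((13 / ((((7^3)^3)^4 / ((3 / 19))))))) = 317355753417000627146069641160079230720 / 663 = 478666294746607280763302600000000000.00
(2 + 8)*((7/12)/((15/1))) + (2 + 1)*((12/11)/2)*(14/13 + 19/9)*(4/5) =58717/12870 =4.56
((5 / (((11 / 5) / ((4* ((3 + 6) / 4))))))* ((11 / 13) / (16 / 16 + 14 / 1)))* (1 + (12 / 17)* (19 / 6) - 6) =-705 / 221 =-3.19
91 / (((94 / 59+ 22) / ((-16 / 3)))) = -5369 / 261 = -20.57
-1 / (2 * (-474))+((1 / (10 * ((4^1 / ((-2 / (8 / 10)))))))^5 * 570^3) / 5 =-35.32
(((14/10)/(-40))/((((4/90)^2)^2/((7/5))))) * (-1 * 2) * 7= 11252115/64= 175814.30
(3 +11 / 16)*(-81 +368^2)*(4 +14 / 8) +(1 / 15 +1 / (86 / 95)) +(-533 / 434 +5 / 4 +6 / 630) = 25706045797991 / 8957760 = 2869695.75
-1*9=-9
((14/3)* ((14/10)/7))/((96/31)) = 217/720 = 0.30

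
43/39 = 1.10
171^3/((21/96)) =160006752/7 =22858107.43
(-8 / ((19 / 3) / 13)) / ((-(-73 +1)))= -13 / 57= -0.23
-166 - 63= -229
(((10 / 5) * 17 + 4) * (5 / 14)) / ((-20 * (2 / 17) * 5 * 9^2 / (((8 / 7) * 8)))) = -2584 / 19845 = -0.13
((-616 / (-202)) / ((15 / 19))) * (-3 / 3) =-3.86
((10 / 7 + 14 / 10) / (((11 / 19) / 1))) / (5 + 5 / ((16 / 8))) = 114 / 175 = 0.65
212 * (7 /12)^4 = 127253 /5184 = 24.55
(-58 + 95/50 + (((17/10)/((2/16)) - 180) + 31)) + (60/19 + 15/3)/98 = -178209/931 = -191.42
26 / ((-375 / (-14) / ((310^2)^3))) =2584410719072000 / 3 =861470239690666.67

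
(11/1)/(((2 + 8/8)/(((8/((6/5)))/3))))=220/27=8.15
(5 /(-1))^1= -5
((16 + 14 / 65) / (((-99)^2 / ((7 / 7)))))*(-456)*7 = -1121456 / 212355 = -5.28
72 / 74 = 36 / 37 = 0.97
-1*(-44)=44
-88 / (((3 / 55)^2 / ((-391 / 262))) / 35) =1821473500 / 1179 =1544930.87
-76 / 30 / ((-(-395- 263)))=-19 / 4935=-0.00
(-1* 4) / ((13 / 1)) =-4 / 13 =-0.31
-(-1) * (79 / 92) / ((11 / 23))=79 / 44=1.80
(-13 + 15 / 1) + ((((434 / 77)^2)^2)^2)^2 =47672401706915432909990475138 / 45949729863572161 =1037490358451.68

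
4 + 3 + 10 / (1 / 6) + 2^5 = 99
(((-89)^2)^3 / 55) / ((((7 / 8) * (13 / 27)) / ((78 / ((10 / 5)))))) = 836477601409.68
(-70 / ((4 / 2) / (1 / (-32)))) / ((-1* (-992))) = 35 / 31744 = 0.00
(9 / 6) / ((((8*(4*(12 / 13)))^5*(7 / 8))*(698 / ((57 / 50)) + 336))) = 7054567 / 87753294323122176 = 0.00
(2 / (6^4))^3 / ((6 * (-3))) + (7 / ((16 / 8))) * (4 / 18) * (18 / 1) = 68568643583 / 4897760256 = 14.00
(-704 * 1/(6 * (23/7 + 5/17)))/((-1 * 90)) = 10472/28755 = 0.36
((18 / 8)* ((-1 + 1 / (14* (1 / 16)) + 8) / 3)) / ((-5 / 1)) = -171 / 140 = -1.22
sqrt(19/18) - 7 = -7 + sqrt(38)/6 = -5.97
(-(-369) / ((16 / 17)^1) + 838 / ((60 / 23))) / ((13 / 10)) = 171191 / 312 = 548.69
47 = 47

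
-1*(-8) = 8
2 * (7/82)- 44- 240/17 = -40389/697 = -57.95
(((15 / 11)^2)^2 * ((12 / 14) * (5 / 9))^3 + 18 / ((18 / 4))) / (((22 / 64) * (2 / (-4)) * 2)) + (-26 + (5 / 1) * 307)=82655105473 / 55240493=1496.28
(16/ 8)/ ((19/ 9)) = 18/ 19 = 0.95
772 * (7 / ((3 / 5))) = 27020 / 3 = 9006.67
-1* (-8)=8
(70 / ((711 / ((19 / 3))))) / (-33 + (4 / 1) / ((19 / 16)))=-25270 / 1200879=-0.02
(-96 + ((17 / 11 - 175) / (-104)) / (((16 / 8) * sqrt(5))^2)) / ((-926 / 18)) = 4937787 / 2648360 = 1.86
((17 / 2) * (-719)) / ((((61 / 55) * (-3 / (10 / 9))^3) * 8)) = 84033125 / 2401326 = 34.99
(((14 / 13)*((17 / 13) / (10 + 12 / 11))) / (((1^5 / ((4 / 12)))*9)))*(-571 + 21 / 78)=-19424251 / 7236918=-2.68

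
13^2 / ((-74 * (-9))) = 169 / 666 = 0.25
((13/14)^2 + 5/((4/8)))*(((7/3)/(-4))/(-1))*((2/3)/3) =1.41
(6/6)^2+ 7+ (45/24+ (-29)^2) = 6807/8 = 850.88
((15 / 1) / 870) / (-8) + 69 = 32015 / 464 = 69.00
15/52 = 0.29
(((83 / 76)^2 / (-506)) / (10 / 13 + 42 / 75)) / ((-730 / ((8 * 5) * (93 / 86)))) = 69406675 / 660543637248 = 0.00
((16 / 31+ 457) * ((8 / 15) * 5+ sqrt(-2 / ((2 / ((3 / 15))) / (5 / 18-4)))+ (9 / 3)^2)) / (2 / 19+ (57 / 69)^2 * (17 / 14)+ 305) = 997873331 * sqrt(670) / 20017871025+ 13970226634 / 800714841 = 18.74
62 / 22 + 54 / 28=731 / 154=4.75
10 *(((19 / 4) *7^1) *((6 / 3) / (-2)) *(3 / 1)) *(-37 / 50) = 14763 / 20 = 738.15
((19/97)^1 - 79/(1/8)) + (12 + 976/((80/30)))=-24619/97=-253.80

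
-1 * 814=-814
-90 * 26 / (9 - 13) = 585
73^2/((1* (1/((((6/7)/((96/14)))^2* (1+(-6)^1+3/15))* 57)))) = -911259/40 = -22781.48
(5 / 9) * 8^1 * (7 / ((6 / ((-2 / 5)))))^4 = 19208 / 91125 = 0.21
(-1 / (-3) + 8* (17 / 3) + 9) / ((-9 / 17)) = -2788 / 27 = -103.26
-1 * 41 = -41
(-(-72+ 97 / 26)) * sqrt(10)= 1775 * sqrt(10) / 26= 215.89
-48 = -48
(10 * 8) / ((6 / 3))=40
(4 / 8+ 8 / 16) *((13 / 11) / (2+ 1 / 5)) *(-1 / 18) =-65 / 2178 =-0.03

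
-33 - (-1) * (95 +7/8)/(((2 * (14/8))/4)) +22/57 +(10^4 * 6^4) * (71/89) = 367146572834/35511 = 10338953.36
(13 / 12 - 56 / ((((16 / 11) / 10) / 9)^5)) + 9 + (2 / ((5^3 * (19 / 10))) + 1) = -296441429552525273 / 5836800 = -50788347990.77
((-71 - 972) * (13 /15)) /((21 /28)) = -54236 /45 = -1205.24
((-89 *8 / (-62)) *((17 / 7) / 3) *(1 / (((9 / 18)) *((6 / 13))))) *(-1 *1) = -78676 / 1953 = -40.28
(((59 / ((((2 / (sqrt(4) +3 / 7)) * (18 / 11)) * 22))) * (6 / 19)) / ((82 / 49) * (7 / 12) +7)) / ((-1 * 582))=-1003 / 7408860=-0.00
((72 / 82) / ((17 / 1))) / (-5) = -0.01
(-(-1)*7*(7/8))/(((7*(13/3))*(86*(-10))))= -21/89440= -0.00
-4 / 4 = -1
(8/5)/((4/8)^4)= 128/5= 25.60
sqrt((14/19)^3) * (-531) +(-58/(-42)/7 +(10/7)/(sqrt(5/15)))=-7434 * sqrt(266)/361 +29/147 +10 * sqrt(3)/7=-333.19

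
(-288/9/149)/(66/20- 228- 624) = 320/1264563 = 0.00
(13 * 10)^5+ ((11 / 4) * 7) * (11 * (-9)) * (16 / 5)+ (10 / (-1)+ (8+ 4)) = 37129293903.60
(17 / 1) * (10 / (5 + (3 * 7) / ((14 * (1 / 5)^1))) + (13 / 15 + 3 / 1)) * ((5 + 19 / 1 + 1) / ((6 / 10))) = 29750 / 9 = 3305.56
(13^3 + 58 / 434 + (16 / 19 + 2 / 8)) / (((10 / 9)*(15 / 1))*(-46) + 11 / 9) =-326278251 / 113613388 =-2.87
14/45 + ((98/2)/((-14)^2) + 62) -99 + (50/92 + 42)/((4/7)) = 314741/8280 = 38.01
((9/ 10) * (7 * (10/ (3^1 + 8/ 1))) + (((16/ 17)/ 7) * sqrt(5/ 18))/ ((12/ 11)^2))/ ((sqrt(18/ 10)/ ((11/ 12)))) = sqrt(5) * (1331 * sqrt(10) + 404838)/ 231336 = 3.95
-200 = -200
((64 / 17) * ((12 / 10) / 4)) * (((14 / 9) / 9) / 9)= 0.02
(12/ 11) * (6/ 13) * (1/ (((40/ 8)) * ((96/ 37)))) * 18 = 999/ 1430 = 0.70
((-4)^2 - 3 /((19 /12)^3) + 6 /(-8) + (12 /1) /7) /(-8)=-3112873 /1536416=-2.03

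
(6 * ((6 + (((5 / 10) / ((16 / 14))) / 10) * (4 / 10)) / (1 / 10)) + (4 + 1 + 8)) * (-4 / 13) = -7481 / 65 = -115.09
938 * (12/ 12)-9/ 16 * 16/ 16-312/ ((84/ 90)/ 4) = -44767/ 112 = -399.71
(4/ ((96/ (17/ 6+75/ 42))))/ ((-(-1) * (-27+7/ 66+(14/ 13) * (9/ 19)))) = -263549/ 36129156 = -0.01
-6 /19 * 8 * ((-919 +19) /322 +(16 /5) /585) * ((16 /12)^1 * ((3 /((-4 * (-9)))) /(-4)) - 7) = -57801656 /1167075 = -49.53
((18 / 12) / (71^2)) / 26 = 3 / 262132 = 0.00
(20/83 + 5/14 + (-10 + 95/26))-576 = -4393943/7553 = -581.75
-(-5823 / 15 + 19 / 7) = 13492 / 35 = 385.49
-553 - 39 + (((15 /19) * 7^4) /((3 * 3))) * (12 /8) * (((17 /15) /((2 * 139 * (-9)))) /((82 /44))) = -3461975995 /5847174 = -592.08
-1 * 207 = -207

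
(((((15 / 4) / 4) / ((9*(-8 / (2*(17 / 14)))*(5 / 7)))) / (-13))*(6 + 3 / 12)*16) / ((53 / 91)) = 2975 / 5088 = 0.58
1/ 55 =0.02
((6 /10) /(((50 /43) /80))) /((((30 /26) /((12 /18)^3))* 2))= 17888 /3375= 5.30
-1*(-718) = 718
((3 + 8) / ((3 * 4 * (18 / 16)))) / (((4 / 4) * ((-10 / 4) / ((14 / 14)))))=-44 / 135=-0.33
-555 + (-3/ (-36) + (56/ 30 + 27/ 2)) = -10791/ 20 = -539.55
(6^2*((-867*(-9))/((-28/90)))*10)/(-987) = 9148.11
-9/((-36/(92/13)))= 23/13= 1.77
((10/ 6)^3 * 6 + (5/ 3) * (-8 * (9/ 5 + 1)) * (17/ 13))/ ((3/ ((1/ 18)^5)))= -1231/ 331619184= -0.00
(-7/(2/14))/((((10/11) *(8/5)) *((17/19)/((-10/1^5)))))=51205/136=376.51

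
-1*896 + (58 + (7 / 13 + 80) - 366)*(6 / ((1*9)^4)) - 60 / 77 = -1963672790 / 2189187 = -896.99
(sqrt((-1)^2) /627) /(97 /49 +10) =49 /368049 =0.00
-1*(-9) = 9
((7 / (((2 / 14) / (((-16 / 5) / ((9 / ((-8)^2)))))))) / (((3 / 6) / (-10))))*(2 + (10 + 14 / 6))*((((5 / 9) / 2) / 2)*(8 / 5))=17260544 / 243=71031.05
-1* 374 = -374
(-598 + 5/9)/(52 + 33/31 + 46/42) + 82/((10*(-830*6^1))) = -1614326713/146320700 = -11.03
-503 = -503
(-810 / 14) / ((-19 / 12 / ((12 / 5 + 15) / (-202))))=-42282 / 13433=-3.15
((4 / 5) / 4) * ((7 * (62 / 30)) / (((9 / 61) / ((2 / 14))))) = 1891 / 675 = 2.80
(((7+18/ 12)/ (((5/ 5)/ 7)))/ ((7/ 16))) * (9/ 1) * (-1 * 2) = -2448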